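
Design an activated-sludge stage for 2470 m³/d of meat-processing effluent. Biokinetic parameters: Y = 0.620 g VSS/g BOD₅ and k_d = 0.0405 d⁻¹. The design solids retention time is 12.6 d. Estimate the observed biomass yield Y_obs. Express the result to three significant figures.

Y_obs ≈ 0.411 g VSS/g BOD₅

The observed yield is Y_obs = Y/(1 + k_d·θ_c) = 0.620 / (1 + 0.0405 × 12.6) = 0.620 / 1.510 = 0.4105 g VSS per g BOD₅ removed.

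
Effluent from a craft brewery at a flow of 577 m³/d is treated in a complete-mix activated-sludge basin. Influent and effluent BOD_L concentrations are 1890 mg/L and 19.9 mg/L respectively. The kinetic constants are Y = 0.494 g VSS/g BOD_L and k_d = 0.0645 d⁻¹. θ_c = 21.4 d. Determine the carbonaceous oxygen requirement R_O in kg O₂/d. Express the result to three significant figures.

Y_obs = Y / (1 + k_d θ_c) = 0.494 / (1 + 0.0645 × 21.4) = 0.494 / 2.380 = 0.2075.
Mass of BOD_L removed per day: Q(S₀ − S) = 577 × 1870 g/m³ = 1079 kg/d.
Biomass synthesised: P_X = Y_obs × 1079 = 223.9 kg VSS/d.
R_O = Q·ΔS − 1.42 P_X = 1079 − 318.0 = 761.0 kg O₂/d.

R_O ≈ 761 kg O₂/d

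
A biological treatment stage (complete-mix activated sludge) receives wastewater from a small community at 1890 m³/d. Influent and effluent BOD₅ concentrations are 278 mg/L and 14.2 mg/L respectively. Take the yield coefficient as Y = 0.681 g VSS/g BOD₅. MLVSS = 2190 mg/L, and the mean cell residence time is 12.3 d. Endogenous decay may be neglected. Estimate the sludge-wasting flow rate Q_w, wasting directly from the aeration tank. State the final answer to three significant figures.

Biomass mass balance (decay neglected): V·X = Y·Q·(S₀ − S)·θ_c, so V = 0.681 × 1890 × (278 − 14.2) × 12.3 / 2190 = 1907 m³.
Wasting from the aeration tank: Q_w = V / θ_c = 1907 / 12.3 = 155.0 m³/d.

Q_w ≈ 155 m³/d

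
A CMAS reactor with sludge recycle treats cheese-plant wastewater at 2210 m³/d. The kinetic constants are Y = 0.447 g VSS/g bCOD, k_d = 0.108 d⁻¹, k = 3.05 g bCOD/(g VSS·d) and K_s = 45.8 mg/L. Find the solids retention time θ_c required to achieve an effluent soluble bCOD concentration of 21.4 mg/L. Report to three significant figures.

θ_c ≈ 3.07 d

From 1/θ_c = Y·k·S/(K_s + S) − k_d: Y·k·S/(K_s+S) = 0.447 × 3.05 × 21.4 / (45.8 + 21.4) = 0.4342 d⁻¹.
Then 1/θ_c = μ − k_d = 0.4342 − 0.108 = 0.3262 d⁻¹, giving θ_c = 3.066 d.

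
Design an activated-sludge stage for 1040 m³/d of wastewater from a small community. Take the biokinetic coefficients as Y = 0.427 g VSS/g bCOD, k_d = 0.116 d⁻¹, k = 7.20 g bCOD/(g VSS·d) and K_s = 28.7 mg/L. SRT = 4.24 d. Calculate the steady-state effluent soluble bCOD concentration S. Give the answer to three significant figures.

S ≈ 3.71 mg/L

Effluent substrate depends only on kinetics and SRT: S = K_s(1 + k_d θ_c) / [θ_c(Yk − k_d) − 1] = 28.7 × (1 + 0.116 × 4.24) / [4.24 × (0.427 × 7.20 − 0.116) − 1] = 42.82 / 11.54 = 3.709 mg/L.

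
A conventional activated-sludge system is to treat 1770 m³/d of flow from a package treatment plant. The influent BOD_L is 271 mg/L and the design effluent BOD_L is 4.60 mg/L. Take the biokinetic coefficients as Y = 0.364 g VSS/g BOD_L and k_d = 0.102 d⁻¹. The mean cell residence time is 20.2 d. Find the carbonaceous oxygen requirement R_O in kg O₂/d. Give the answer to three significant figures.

R_O ≈ 392 kg O₂/d

Correct the yield for decay: Y_obs = Y/(1 + k_d θ_c) = 0.364 / (1 + 0.102 × 20.2) = 0.364 / 3.060 = 0.1189.
ΔS = 271 − 4.60 = 266.4 mg/L, so the substrate removal rate is 1770 × 266.4/1000 = 471.5 kg BOD_L/d.
P_X = Y_obs·Q·(S₀ − S) = 0.1189 × 471.5 = 56.08 kg VSS/d.
R_O = Q·(S₀ − S) − 1.42·P_X = 471.5 − 1.42 × 56.08 = 391.9 kg O₂/d.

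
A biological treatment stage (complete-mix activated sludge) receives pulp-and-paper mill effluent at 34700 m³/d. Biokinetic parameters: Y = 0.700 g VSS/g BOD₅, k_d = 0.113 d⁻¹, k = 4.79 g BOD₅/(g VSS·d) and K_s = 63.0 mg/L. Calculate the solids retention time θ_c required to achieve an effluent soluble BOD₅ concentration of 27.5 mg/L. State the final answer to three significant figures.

θ_c ≈ 1.10 d

From 1/θ_c = Y·k·S/(K_s + S) − k_d: Y·k·S/(K_s+S) = 0.700 × 4.79 × 27.5 / (63.0 + 27.5) = 1.019 d⁻¹.
θ_c = 1/(μ − k_d) = 1/(1.019 − 0.113) = 1/0.9059 = 1.104 d.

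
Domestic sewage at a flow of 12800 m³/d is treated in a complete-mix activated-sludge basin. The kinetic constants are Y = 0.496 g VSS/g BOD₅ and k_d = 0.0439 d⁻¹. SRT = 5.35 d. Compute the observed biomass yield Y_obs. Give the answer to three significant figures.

The observed yield is Y_obs = Y/(1 + k_d·θ_c) = 0.496 / (1 + 0.0439 × 5.35) = 0.496 / 1.235 = 0.4017 g VSS per g BOD₅ removed.

Y_obs ≈ 0.402 g VSS/g BOD₅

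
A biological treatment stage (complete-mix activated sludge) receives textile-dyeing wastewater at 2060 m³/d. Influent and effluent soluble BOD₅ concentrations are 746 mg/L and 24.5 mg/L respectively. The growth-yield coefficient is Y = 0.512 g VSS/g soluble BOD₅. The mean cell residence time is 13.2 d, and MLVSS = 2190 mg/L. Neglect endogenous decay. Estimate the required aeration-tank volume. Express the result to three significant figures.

V ≈ 4590 m³

Biomass mass balance (decay neglected): V·X = Y·Q·(S₀ − S)·θ_c, so V = 0.512 × 2060 × (746 − 24.5) × 13.2 / 2190 = 4587 m³.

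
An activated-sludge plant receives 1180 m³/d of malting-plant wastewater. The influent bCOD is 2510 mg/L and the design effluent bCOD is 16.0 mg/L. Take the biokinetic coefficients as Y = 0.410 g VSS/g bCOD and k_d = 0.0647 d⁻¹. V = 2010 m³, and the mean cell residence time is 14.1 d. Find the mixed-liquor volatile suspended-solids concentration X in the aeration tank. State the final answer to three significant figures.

X = Y·Q·ΔS·θ_c / [V·(1 + k_d θ_c)] = 0.410 × 1180 × (2510 − 16.0) × 14.1 / [2010 × (1 + 0.0647 × 14.1)] = 4426 mg/L.

X ≈ 4430 mg/L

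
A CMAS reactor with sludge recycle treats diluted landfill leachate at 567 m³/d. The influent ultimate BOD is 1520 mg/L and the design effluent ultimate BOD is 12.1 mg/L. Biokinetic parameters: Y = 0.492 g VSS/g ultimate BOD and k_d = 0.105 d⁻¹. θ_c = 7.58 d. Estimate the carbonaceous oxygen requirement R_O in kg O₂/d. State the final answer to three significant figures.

Y_obs = Y / (1 + k_d θ_c) = 0.492 / (1 + 0.105 × 7.58) = 0.492 / 1.796 = 0.2740.
Substrate removed = Q·(S₀ − S) = 567 m³/d × (1520 − 12.1) g/m³ = 8.55×10^5 g/d = 855.0 kg/d.
Biomass synthesised: P_X = Y_obs × 855.0 = 234.2 kg VSS/d.
R_O = Q·(S₀ − S) − 1.42·P_X = 855.0 − 1.42 × 234.2 = 522.4 kg O₂/d.

R_O ≈ 522 kg O₂/d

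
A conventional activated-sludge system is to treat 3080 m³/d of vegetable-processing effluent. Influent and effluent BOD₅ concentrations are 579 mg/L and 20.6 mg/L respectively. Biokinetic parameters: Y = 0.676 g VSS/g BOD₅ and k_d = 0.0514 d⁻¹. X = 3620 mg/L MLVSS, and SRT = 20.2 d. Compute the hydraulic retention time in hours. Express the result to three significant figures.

Rearranging the biomass balance for a CMAS with decay, V = Y·Q·ΔS·θ_c / [X·(1+k_d θ_c)] = 0.676 × 3080 × (579 − 20.6) × 20.2 / [3620 × (1 + 0.0514 × 20.2)] = 2.35×10^7 / 7379 = 3183 m³.
Hydraulic retention time τ = V/Q = 3183 / 3080 = 1.033 d = 24.80 h.

τ ≈ 24.8 h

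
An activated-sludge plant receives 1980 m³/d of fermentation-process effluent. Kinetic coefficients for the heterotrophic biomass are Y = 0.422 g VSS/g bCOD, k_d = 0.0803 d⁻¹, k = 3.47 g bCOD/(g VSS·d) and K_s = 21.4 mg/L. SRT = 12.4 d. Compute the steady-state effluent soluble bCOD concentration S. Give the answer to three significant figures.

Effluent substrate depends only on kinetics and SRT: S = K_s(1 + k_d θ_c) / [θ_c(Yk − k_d) − 1] = 21.4 × (1 + 0.0803 × 12.4) / [12.4 × (0.422 × 3.47 − 0.0803) − 1] = 42.71 / 16.16 = 2.643 mg/L.

S ≈ 2.64 mg/L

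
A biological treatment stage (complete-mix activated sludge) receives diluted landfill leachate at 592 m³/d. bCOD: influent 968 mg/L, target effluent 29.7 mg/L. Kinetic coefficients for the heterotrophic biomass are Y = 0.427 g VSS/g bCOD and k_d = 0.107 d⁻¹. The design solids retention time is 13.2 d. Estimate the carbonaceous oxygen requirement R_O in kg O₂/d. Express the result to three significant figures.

R_O ≈ 416 kg O₂/d

Observed yield with endogenous decay: Y_obs = Y / (1 + k_d·θ_c) = 0.427 / (1 + 0.107 × 13.2) = 0.427 / 2.412 = 0.1770 g VSS/g bCOD.
Mass of bCOD removed per day: Q(S₀ − S) = 592 × 938.3 g/m³ = 555.5 kg/d.
Net sludge production P_X = 0.1770 × 555.5 = 98.32 kg VSS/d.
Carbonaceous O₂ demand = substrate oxidised − cell-mass equivalent = 555.5 − 1.42 × 98.32 = 415.9 kg O₂/d.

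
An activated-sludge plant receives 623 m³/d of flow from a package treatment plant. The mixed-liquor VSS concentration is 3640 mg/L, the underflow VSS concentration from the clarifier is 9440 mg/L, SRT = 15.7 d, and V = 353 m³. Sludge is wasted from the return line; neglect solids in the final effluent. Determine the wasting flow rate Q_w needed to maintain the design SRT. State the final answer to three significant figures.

Q_w = (V·X)/(θ_c X_r) = 353.0 × 3640 / (15.7 × 9440) = 8.670 m³/d.

Q_w ≈ 8.67 m³/d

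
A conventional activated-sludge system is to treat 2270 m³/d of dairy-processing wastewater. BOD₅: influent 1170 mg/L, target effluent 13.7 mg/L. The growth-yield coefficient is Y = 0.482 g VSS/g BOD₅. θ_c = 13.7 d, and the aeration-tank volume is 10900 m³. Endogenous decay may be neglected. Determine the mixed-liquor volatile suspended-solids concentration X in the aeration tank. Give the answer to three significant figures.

X ≈ 1590 mg/L

X = Y·Q·ΔS·θ_c / V = 0.482 × 2270 × (1170 − 13.7) × 13.7 / 10900 = 1590 mg/L.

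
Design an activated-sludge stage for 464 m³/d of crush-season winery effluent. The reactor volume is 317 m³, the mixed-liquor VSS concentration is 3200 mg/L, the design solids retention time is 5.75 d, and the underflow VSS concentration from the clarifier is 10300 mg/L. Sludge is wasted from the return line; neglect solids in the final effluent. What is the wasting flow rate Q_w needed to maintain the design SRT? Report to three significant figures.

Wasting from the return line (neglecting effluent solids): Q_w = V·X / (θ_c·X_r) = 317.0 × 3200 / (5.75 × 10300) = 17.13 m³/d.

Q_w ≈ 17.1 m³/d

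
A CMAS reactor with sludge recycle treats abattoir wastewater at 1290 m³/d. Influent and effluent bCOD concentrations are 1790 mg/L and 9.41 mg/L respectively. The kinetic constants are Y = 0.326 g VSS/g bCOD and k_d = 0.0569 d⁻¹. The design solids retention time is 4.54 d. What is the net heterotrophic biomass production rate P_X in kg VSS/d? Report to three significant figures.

Y_obs = Y / (1 + k_d θ_c) = 0.326 / (1 + 0.0569 × 4.54) = 0.326 / 1.258 = 0.2591.
Q·(S₀ − S) = 1290 × (1790 − 9.41) × 10⁻³ = 2297 kg/d removed.
So the net sludge growth is P_X = 0.2591 × 2297 = 595.1 kg VSS/d.

P_X ≈ 595 kg VSS/d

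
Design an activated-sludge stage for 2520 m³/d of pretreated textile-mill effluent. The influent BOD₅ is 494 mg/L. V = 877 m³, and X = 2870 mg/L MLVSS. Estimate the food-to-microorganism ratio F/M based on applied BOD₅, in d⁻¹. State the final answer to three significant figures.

F/M ≈ 0.495 d⁻¹

F/M = applied load / biomass = Q·S₀/(V·X) = 2520 × 494 / (877.0 × 2870) = 0.4946 d⁻¹.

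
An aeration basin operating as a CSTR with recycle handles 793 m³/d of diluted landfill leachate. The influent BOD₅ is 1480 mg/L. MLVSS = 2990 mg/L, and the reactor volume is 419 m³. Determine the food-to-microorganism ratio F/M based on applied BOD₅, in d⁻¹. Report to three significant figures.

F/M ≈ 0.937 d⁻¹

F/M = Q·S₀ / (V·X) = 793 × 1480 / (419.0 × 2990) = 0.9368 g BOD₅·(g VSS·d)⁻¹.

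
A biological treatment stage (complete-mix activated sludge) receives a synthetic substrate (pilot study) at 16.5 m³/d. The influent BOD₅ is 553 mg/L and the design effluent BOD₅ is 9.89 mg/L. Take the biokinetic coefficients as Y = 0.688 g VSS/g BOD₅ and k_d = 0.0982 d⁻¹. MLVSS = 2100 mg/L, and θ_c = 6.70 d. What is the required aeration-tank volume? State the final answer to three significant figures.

Steady-state biomass mass balance: V·X·(1 + k_d·θ_c) = Y·Q·(S₀ − S)·θ_c, so V = 0.688 × 16.5 × (553 − 9.89) × 6.70 / [2100 × (1 + 0.0982 × 6.70)] = 4.13×10^4 / 3482 = 11.86 m³.

V ≈ 11.9 m³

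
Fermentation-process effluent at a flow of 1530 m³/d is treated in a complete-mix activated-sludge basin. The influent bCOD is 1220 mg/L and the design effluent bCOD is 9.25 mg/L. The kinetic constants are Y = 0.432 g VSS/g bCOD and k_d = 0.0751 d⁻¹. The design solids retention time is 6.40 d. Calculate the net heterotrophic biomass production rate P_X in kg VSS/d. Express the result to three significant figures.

Observed yield with endogenous decay: Y_obs = Y / (1 + k_d·θ_c) = 0.432 / (1 + 0.0751 × 6.40) = 0.432 / 1.481 = 0.2918 g VSS/g bCOD.
Mass of bCOD removed per day: Q(S₀ − S) = 1530 × 1211 g/m³ = 1852 kg/d.
Biomass produced: P_X = Y_obs·Q·ΔS = 0.2918 × 1852 ≈ 540.5 kg VSS/d.

P_X ≈ 540 kg VSS/d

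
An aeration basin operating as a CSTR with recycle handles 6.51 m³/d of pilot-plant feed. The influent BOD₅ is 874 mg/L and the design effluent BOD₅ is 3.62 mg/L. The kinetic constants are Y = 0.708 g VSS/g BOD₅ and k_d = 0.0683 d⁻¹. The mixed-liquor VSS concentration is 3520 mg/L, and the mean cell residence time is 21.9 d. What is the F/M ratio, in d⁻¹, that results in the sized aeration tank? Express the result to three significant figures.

From the SRT design equation V = Y Q (S₀−S) θ_c / [X (1 + k_d θ_c)] = 0.708 × 6.51 × (874 − 3.62) × 21.9 / [3520 × (1 + 0.0683 × 21.9)] = 8.79×10^4 / 8785 = 10.00 m³.
F/M = Q·S₀ / (V·X) = 6.51 × 874 / (10.00 × 3520) = 0.1616 g BOD₅·(g VSS·d)⁻¹.

F/M ≈ 0.162 d⁻¹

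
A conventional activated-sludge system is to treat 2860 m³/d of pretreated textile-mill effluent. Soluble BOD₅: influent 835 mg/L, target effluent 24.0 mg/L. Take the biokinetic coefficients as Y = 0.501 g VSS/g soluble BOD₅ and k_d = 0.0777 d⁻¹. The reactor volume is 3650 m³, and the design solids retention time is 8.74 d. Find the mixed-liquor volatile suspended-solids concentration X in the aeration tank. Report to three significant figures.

From V·X·(1 + k_d·θ_c) = Y·Q·(S₀ − S)·θ_c: X = 0.501 × 2860 × (835 − 24.0) × 8.74 / [3650 × (1 + 0.0777 × 8.74)] = 1657 mg/L.

X ≈ 1660 mg/L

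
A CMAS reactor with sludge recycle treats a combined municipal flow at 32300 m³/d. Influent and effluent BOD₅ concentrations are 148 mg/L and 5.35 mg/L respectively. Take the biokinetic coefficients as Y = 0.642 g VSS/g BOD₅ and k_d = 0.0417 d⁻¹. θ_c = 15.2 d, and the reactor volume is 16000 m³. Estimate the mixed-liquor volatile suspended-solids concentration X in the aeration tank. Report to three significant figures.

Solving the biomass balance for X: X = Y Q (S₀−S) θ_c / [V (1+k_d θ_c)] = 0.642 × 32300 × (148 − 5.35) × 15.2 / [16000 × (1 + 0.0417 × 15.2)] = 1720 mg/L.

X ≈ 1720 mg/L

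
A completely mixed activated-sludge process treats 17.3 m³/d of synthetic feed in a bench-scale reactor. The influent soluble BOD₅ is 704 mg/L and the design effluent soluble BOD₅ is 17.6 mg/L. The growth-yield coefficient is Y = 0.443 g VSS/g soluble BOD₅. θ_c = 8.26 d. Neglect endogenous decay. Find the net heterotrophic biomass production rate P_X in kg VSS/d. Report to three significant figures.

No decay correction is needed, so Y_obs = Y = 0.443.
ΔS = 704 − 17.6 = 686.4 mg/L, so the substrate removal rate is 17.3 × 686.4/1000 = 11.87 kg soluble BOD₅/d.
So the net sludge growth is P_X = 0.4430 × 11.87 = 5.261 kg VSS/d.

P_X ≈ 5.26 kg VSS/d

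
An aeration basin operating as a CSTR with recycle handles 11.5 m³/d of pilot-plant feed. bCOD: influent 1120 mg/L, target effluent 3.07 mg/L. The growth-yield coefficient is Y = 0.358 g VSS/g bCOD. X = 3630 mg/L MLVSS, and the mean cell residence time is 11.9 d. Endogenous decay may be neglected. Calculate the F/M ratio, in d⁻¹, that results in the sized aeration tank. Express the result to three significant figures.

F/M ≈ 0.235 d⁻¹

V·X = Y·Q·ΔS·θ_c gives V = 0.358 × 11.5 × (1120 − 3.07) × 11.9 / 3630 = 15.07 m³.
Food-to-microorganism ratio F/M = Q S₀ / (V X) = 11.5 × 1120 / (15.07 × 3630) = 0.2354 d⁻¹.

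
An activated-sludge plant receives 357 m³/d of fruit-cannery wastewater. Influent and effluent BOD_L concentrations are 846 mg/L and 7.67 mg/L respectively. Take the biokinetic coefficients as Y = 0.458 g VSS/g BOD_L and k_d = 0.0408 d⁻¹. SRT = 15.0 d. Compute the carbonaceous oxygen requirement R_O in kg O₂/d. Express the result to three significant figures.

Y_obs = Y / (1 + k_d θ_c) = 0.458 / (1 + 0.0408 × 15.0) = 0.458 / 1.612 = 0.2841.
Q·(S₀ − S) = 357 × (846 − 7.67) × 10⁻³ = 299.3 kg/d removed.
Net sludge production P_X = 0.2841 × 299.3 = 85.03 kg VSS/d.
Carbonaceous O₂ demand = substrate oxidised − cell-mass equivalent = 299.3 − 1.42 × 85.03 = 178.5 kg O₂/d.

R_O ≈ 179 kg O₂/d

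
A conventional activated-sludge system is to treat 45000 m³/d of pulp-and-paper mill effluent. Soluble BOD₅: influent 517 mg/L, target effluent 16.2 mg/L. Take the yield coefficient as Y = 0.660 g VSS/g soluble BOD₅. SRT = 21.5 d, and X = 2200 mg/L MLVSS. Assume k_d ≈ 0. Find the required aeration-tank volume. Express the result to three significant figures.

With k_d = 0 the design equation reduces to V = Y Q (S₀−S) θ_c / X = 0.660 × 45000 × (517 − 16.2) × 21.5 / 2200 = 145357 m³.

V ≈ 145000 m³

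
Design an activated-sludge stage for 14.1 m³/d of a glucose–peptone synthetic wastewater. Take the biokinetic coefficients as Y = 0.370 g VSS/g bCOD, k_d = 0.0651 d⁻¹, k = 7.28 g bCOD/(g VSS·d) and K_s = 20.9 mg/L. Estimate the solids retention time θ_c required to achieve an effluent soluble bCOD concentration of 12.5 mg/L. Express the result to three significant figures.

At the target effluent, Y k S/(K_s+S) = 0.370×7.28×12.5/33.40 = 1.008 d⁻¹.
1/θ_c = 1.008 − 0.0651 = 0.9430 d⁻¹, so θ_c = 1.060 d.

θ_c ≈ 1.06 d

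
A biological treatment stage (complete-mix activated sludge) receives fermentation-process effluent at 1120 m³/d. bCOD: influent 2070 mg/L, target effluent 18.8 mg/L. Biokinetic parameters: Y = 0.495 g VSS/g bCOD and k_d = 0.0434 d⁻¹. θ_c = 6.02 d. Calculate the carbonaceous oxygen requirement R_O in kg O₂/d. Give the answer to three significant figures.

Observed yield with endogenous decay: Y_obs = Y / (1 + k_d·θ_c) = 0.495 / (1 + 0.0434 × 6.02) = 0.495 / 1.261 = 0.3925 g VSS/g bCOD.
ΔS = 2070 − 18.8 = 2051 mg/L, so the substrate removal rate is 1120 × 2051/1000 = 2297 kg bCOD/d.
Biomass synthesised: P_X = Y_obs × 2297 = 901.6 kg VSS/d.
R_O = Q·(S₀ − S) − 1.42·P_X = 2297 − 1.42 × 901.6 = 1017 kg O₂/d.

R_O ≈ 1020 kg O₂/d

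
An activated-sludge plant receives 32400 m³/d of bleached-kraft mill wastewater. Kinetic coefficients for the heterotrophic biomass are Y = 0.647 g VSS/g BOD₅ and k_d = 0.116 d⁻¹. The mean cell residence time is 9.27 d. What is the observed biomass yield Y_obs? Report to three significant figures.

Y_obs = Y / (1 + k_d θ_c) = 0.647 / (1 + 0.116 × 9.27) = 0.647 / 2.075 = 0.3118.

Y_obs ≈ 0.312 g VSS/g BOD₅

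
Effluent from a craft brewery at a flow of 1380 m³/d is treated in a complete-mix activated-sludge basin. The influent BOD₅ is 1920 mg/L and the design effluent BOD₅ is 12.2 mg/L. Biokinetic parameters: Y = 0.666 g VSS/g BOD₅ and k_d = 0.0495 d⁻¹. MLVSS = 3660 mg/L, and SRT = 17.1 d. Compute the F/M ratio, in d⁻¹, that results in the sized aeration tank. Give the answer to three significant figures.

Rearranging the biomass balance for a CMAS with decay, V = Y·Q·ΔS·θ_c / [X·(1+k_d θ_c)] = 0.666 × 1380 × (1920 − 12.2) × 17.1 / [3660 × (1 + 0.0495 × 17.1)] = 3×10^7 / 6758 = 4437 m³.
F/M = applied load / biomass = Q·S₀/(V·X) = 1380 × 1920 / (4437 × 3660) = 0.1632 d⁻¹.

F/M ≈ 0.163 d⁻¹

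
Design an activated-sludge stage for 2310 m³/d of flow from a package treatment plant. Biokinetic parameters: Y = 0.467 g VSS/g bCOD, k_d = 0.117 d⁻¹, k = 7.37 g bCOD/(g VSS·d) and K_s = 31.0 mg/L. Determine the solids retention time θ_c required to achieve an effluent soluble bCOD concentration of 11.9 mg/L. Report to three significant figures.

θ_c ≈ 1.19 d

From 1/θ_c = Y·k·S/(K_s + S) − k_d: Y·k·S/(K_s+S) = 0.467 × 7.37 × 11.9 / (31.0 + 11.9) = 0.9547 d⁻¹.
1/θ_c = 0.9547 − 0.117 = 0.8377 d⁻¹, so θ_c = 1.194 d.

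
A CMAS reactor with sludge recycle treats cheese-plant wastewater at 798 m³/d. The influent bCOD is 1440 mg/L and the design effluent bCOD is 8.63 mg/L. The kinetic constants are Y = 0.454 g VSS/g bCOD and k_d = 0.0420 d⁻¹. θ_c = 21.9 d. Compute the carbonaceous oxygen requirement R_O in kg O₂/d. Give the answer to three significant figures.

R_O ≈ 759 kg O₂/d

Correct the yield for decay: Y_obs = Y/(1 + k_d θ_c) = 0.454 / (1 + 0.0420 × 21.9) = 0.454 / 1.920 = 0.2365.
Substrate removed = Q·(S₀ − S) = 798 m³/d × (1440 − 8.63) g/m³ = 1.14×10^6 g/d = 1142 kg/d.
P_X = Y_obs·Q·(S₀ − S) = 0.2365 × 1142 = 270.1 kg VSS/d.
R_O = Q·ΔS − 1.42 P_X = 1142 − 383.6 = 758.7 kg O₂/d.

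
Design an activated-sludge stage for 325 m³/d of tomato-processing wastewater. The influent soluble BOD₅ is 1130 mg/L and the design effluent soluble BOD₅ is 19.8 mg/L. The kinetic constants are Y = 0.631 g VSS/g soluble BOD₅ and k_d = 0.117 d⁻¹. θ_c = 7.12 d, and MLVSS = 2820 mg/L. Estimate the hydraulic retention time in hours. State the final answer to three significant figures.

τ ≈ 23.2 h

Steady-state biomass mass balance: V·X·(1 + k_d·θ_c) = Y·Q·(S₀ − S)·θ_c, so V = 0.631 × 325 × (1130 − 19.8) × 7.12 / [2820 × (1 + 0.117 × 7.12)] = 1.62×10^6 / 5169 = 313.6 m³.
HRT = V/Q = 313.6 m³ / 325 m³·d⁻¹ = 0.9649 d × 24 = 23.16 h.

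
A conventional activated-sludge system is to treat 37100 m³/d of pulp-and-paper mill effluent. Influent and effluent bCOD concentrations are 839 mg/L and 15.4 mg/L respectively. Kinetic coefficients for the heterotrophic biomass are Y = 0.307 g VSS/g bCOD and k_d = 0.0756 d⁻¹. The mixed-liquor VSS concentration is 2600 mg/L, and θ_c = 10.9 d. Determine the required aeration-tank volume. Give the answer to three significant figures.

Steady-state biomass mass balance: V·X·(1 + k_d·θ_c) = Y·Q·(S₀ − S)·θ_c, so V = 0.307 × 37100 × (839 − 15.4) × 10.9 / [2600 × (1 + 0.0756 × 10.9)] = 1.02×10^8 / 4743 = 21560 m³.

V ≈ 21600 m³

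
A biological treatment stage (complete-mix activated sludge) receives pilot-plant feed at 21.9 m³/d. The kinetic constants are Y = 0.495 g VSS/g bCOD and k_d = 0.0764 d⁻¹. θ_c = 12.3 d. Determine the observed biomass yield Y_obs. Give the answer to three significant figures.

Y_obs ≈ 0.255 g VSS/g bCOD

Correct the yield for decay: Y_obs = Y/(1 + k_d θ_c) = 0.495 / (1 + 0.0764 × 12.3) = 0.495 / 1.940 = 0.2552.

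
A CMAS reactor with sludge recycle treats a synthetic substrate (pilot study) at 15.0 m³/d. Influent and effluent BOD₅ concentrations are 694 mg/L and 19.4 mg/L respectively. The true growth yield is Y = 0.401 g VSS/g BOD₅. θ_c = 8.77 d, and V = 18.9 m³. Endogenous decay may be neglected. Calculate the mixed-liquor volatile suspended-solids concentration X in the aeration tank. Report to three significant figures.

From V·X = Y·Q·(S₀ − S)·θ_c (decay neglected): X = 0.401 × 15.0 × (694 − 19.4) × 8.77 / 18.9 = 1883 mg/L.

X ≈ 1880 mg/L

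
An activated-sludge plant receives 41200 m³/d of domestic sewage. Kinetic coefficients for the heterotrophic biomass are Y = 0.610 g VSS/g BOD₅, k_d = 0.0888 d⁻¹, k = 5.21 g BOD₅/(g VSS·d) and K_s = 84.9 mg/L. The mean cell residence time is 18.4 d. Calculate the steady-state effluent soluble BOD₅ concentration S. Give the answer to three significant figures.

S ≈ 4.00 mg/L

For a completely mixed reactor with recycle the Lawrence–McCarty relation gives S = K_s·(1 + k_d·θ_c) / [θ_c·(Y·k − k_d) − 1] = 84.9 × (1 + 0.0888 × 18.4) / [18.4 × (0.610 × 5.21 − 0.0888) − 1] = 223.6 / 55.84 = 4.004 mg/L.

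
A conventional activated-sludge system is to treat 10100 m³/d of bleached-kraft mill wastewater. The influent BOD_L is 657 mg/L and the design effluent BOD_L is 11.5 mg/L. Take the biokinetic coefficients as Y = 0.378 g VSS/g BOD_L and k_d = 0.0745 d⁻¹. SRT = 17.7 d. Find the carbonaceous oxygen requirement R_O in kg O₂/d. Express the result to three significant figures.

Correct the yield for decay: Y_obs = Y/(1 + k_d θ_c) = 0.378 / (1 + 0.0745 × 17.7) = 0.378 / 2.319 = 0.1630.
ΔS = 657 − 11.5 = 645.5 mg/L, so the substrate removal rate is 10100 × 645.5/1000 = 6520 kg BOD_L/d.
Biomass synthesised: P_X = Y_obs × 6520 = 1063 kg VSS/d.
Carbonaceous O₂ demand = substrate oxidised − cell-mass equivalent = 6520 − 1.42 × 1063 = 5010 kg O₂/d.

R_O ≈ 5010 kg O₂/d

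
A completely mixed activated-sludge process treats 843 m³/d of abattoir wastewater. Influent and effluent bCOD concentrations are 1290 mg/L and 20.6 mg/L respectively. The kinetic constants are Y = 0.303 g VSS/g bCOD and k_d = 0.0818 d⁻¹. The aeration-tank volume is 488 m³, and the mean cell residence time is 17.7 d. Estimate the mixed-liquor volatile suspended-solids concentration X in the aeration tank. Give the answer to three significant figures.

X ≈ 4800 mg/L

Solving the biomass balance for X: X = Y Q (S₀−S) θ_c / [V (1+k_d θ_c)] = 0.303 × 843 × (1290 − 20.6) × 17.7 / [488 × (1 + 0.0818 × 17.7)] = 4804 mg/L.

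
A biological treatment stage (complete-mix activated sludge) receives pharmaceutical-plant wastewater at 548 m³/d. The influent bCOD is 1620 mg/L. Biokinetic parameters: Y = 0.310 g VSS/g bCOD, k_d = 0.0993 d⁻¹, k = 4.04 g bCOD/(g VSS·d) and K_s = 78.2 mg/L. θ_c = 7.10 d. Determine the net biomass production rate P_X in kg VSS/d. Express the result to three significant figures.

From the Monod/SRT balance for a CMAS, S = K_s·(1+k_d θ_c)/[θ_c·(Y k − k_d) − 1] = 78.2 × (1 + 0.0993 × 7.10) / [7.10 × (0.310 × 4.04 − 0.0993) − 1] = 133.3 / 7.187 = 18.55 mg/L.
Observed yield with endogenous decay: Y_obs = Y / (1 + k_d·θ_c) = 0.310 / (1 + 0.0993 × 7.10) = 0.310 / 1.705 = 0.1818 g VSS/g bCOD.
Mass of bCOD removed per day: Q(S₀ − S) = 548 × 1601 g/m³ = 877.6 kg/d.
Biomass produced: P_X = Y_obs·Q·ΔS = 0.1818 × 877.6 ≈ 159.6 kg VSS/d.

P_X ≈ 160 kg VSS/d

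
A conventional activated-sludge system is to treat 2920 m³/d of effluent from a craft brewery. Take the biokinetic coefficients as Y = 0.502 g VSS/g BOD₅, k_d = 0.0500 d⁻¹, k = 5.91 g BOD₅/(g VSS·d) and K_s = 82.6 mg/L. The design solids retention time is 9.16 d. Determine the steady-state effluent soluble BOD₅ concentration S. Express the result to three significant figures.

S ≈ 4.68 mg/L

For a completely mixed reactor with recycle the Lawrence–McCarty relation gives S = K_s·(1 + k_d·θ_c) / [θ_c·(Y·k − k_d) − 1] = 82.6 × (1 + 0.0500 × 9.16) / [9.16 × (0.502 × 5.91 − 0.0500) − 1] = 120.4 / 25.72 = 4.683 mg/L.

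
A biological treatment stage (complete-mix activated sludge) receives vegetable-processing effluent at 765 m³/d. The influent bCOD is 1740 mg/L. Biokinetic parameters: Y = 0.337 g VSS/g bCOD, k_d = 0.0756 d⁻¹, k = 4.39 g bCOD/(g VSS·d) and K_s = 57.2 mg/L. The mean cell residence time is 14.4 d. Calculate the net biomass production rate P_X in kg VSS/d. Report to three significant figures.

P_X ≈ 214 kg VSS/d

From the Monod/SRT balance for a CMAS, S = K_s·(1+k_d θ_c)/[θ_c·(Y k − k_d) − 1] = 57.2 × (1 + 0.0756 × 14.4) / [14.4 × (0.337 × 4.39 − 0.0756) − 1] = 119.5 / 19.22 = 6.218 mg/L.
The observed yield is Y_obs = Y/(1 + k_d·θ_c) = 0.337 / (1 + 0.0756 × 14.4) = 0.337 / 2.089 = 0.1613 g VSS per g bCOD removed.
ΔS = 1740 − 6.22 = 1734 mg/L, so the substrate removal rate is 765 × 1734/1000 = 1326 kg bCOD/d.
Biomass produced: P_X = Y_obs·Q·ΔS = 0.1613 × 1326 ≈ 214.0 kg VSS/d.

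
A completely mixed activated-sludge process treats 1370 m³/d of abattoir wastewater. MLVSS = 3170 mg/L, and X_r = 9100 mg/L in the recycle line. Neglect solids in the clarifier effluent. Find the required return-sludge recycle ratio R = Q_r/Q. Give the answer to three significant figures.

R ≈ 0.535

Mass balance around the secondary clarifier (neglecting effluent solids): R = X / (X_r − X) = 3170 / (9100 − 3170) = 0.5346.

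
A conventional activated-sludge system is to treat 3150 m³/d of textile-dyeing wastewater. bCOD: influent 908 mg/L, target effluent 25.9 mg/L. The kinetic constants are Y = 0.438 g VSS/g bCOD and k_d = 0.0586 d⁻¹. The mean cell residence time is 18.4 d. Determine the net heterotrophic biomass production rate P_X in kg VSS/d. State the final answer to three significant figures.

P_X ≈ 586 kg VSS/d

Correct the yield for decay: Y_obs = Y/(1 + k_d θ_c) = 0.438 / (1 + 0.0586 × 18.4) = 0.438 / 2.078 = 0.2108.
Q·(S₀ − S) = 3150 × (908 − 25.9) × 10⁻³ = 2779 kg/d removed.
Net biomass production P_X = Y_obs × Q·(S₀ − S) = 0.2108 × 2779 = 585.6 kg VSS/d.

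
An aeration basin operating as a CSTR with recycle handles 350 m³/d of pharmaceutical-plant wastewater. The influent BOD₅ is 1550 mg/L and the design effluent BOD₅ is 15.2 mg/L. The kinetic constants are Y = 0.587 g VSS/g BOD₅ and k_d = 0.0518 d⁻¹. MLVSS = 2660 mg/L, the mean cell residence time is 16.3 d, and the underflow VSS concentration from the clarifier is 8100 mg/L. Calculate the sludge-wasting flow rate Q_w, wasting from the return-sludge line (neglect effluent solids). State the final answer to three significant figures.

Q_w ≈ 21.1 m³/d

From the SRT design equation V = Y Q (S₀−S) θ_c / [X (1 + k_d θ_c)] = 0.587 × 350 × (1550 − 15.2) × 16.3 / [2660 × (1 + 0.0518 × 16.3)] = 5.14×10^6 / 4906 = 1048 m³.
Wasting from the return line (neglecting effluent solids): Q_w = V·X / (θ_c·X_r) = 1048 × 2660 / (16.3 × 8100) = 21.11 m³/d.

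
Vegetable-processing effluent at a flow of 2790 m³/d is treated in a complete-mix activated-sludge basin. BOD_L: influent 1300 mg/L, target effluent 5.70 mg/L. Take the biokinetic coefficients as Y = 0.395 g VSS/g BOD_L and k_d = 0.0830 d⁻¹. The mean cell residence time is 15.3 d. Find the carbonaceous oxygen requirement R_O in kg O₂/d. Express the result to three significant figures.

R_O ≈ 2720 kg O₂/d

Y_obs = Y / (1 + k_d θ_c) = 0.395 / (1 + 0.0830 × 15.3) = 0.395 / 2.270 = 0.1740.
Mass of BOD_L removed per day: Q(S₀ − S) = 2790 × 1294 g/m³ = 3611 kg/d.
Biomass synthesised: P_X = Y_obs × 3611 = 628.4 kg VSS/d.
R_O = Q·ΔS − 1.42 P_X = 3611 − 892.3 = 2719 kg O₂/d.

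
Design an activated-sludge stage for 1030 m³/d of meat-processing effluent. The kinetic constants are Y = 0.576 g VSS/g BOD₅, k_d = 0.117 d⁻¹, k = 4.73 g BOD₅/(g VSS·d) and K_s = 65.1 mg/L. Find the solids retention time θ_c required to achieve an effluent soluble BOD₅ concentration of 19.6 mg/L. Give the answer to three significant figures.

θ_c ≈ 1.95 d

From 1/θ_c = Y·k·S/(K_s + S) − k_d: Y·k·S/(K_s+S) = 0.576 × 4.73 × 19.6 / (65.1 + 19.6) = 0.6305 d⁻¹.
1/θ_c = 0.6305 − 0.117 = 0.5135 d⁻¹, so θ_c = 1.948 d.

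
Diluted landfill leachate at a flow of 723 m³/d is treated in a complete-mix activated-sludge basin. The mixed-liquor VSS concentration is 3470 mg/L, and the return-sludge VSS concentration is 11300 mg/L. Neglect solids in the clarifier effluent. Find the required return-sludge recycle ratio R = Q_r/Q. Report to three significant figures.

R = Q_r/Q = X/(X_r − X) = 3470 / (11300 − 3470) = 0.4432.

R ≈ 0.443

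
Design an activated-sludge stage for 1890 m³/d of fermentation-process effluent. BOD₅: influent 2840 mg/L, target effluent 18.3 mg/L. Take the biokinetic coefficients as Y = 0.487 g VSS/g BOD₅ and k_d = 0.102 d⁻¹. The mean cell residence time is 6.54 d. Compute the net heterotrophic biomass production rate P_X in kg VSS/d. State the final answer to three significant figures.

Y_obs = Y / (1 + k_d θ_c) = 0.487 / (1 + 0.102 × 6.54) = 0.487 / 1.667 = 0.2921.
Q·(S₀ − S) = 1890 × (2840 − 18.3) × 10⁻³ = 5333 kg/d removed.
Net biomass production P_X = Y_obs × Q·(S₀ − S) = 0.2921 × 5333 = 1558 kg VSS/d.

P_X ≈ 1560 kg VSS/d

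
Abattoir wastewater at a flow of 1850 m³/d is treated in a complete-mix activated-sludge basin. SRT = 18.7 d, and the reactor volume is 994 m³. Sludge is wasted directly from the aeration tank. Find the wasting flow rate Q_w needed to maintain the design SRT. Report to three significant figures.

Wasting from the aeration tank: Q_w = V / θ_c = 994.0 / 18.7 = 53.16 m³/d.

Q_w ≈ 53.2 m³/d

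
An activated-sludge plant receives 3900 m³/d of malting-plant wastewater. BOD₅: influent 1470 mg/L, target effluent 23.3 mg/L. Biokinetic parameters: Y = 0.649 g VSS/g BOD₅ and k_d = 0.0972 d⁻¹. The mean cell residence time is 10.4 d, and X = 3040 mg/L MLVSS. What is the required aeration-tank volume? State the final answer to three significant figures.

V ≈ 6230 m³

Steady-state biomass mass balance: V·X·(1 + k_d·θ_c) = Y·Q·(S₀ − S)·θ_c, so V = 0.649 × 3900 × (1470 − 23.3) × 10.4 / [3040 × (1 + 0.0972 × 10.4)] = 3.81×10^7 / 6113 = 6230 m³.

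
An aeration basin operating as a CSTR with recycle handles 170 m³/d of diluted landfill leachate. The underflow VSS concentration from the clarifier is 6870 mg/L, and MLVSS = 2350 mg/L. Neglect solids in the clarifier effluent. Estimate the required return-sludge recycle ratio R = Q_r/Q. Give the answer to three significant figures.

R = Q_r/Q = X/(X_r − X) = 2350 / (6870 − 2350) = 0.5199.

R ≈ 0.520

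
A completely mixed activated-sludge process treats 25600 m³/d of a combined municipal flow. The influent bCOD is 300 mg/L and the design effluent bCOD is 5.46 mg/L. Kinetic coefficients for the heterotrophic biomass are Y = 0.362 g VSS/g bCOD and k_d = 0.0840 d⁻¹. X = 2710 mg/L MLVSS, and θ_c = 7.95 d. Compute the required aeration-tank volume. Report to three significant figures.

Rearranging the biomass balance for a CMAS with decay, V = Y·Q·ΔS·θ_c / [X·(1+k_d θ_c)] = 0.362 × 25600 × (300 − 5.46) × 7.95 / [2710 × (1 + 0.0840 × 7.95)] = 2.17×10^7 / 4520 = 4801 m³.

V ≈ 4800 m³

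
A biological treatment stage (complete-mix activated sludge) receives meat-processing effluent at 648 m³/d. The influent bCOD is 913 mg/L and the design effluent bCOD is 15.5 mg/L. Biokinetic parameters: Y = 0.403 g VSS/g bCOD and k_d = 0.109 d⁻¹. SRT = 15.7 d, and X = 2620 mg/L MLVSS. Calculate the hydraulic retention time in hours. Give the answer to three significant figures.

τ ≈ 19.2 h

Rearranging the biomass balance for a CMAS with decay, V = Y·Q·ΔS·θ_c / [X·(1+k_d θ_c)] = 0.403 × 648 × (913 − 15.5) × 15.7 / [2620 × (1 + 0.109 × 15.7)] = 3.68×10^6 / 7104 = 518.0 m³.
τ = V/Q = 518.0/648 = 0.7994 d, or 19.19 h.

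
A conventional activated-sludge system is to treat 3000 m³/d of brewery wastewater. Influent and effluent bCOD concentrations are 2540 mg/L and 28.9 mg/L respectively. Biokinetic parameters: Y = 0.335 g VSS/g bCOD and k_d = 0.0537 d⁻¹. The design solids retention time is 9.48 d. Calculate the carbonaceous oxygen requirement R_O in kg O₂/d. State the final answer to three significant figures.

R_O ≈ 5160 kg O₂/d

The observed yield is Y_obs = Y/(1 + k_d·θ_c) = 0.335 / (1 + 0.0537 × 9.48) = 0.335 / 1.509 = 0.2220 g VSS per g bCOD removed.
ΔS = 2540 − 28.9 = 2511 mg/L, so the substrate removal rate is 3000 × 2511/1000 = 7533 kg bCOD/d.
P_X = Y_obs·Q·(S₀ − S) = 0.2220 × 7533 = 1672 kg VSS/d.
Carbonaceous O₂ demand = substrate oxidised − cell-mass equivalent = 7533 − 1.42 × 1672 = 5159 kg O₂/d.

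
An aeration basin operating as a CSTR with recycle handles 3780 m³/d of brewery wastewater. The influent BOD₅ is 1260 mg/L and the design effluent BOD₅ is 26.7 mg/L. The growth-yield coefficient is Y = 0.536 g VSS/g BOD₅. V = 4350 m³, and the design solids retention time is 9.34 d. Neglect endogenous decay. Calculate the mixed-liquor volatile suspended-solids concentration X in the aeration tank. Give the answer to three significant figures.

From V·X = Y·Q·(S₀ − S)·θ_c (decay neglected): X = 0.536 × 3780 × (1260 − 26.7) × 9.34 / 4350 = 5365 mg/L.

X ≈ 5370 mg/L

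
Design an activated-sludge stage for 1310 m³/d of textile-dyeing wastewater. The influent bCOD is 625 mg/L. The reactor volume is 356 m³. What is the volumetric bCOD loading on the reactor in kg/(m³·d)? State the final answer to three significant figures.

L_v = Q S₀ / V = 1310 × 625 × 10⁻³ / 356.0 = 2.300 kg/(m³·d).

L_v ≈ 2.30 kg bCOD/(m³·d)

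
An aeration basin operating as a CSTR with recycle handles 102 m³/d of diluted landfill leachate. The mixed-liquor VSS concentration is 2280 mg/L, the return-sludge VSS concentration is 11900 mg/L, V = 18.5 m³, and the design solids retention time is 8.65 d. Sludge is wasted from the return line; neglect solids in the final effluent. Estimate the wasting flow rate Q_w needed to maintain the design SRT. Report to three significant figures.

Wasting from the return line (neglecting effluent solids): Q_w = V·X / (θ_c·X_r) = 18.50 × 2280 / (8.65 × 11900) = 0.4098 m³/d.

Q_w ≈ 0.410 m³/d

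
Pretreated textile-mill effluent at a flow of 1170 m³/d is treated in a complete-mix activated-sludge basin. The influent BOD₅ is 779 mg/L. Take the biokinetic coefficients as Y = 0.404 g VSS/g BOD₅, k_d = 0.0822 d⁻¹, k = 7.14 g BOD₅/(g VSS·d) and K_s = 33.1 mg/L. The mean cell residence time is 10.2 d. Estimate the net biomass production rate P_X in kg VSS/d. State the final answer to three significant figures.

P_X ≈ 200 kg VSS/d

Effluent substrate depends only on kinetics and SRT: S = K_s(1 + k_d θ_c) / [θ_c(Yk − k_d) − 1] = 33.1 × (1 + 0.0822 × 10.2) / [10.2 × (0.404 × 7.14 − 0.0822) − 1] = 60.85 / 27.58 = 2.206 mg/L.
The observed yield is Y_obs = Y/(1 + k_d·θ_c) = 0.404 / (1 + 0.0822 × 10.2) = 0.404 / 1.838 = 0.2198 g VSS per g BOD₅ removed.
Substrate removed = Q·(S₀ − S) = 1170 m³/d × (779 − 2.21) g/m³ = 9.09×10^5 g/d = 908.8 kg/d.
Net biomass production P_X = Y_obs × Q·(S₀ − S) = 0.2198 × 908.8 = 199.7 kg VSS/d.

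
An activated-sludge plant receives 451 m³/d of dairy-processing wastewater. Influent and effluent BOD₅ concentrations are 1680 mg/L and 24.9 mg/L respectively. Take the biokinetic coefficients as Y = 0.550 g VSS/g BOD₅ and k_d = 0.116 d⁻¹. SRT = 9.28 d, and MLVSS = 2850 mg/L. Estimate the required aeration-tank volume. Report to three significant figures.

V ≈ 644 m³

Steady-state biomass mass balance: V·X·(1 + k_d·θ_c) = Y·Q·(S₀ − S)·θ_c, so V = 0.550 × 451 × (1680 − 24.9) × 9.28 / [2850 × (1 + 0.116 × 9.28)] = 3.81×10^6 / 5918 = 643.8 m³.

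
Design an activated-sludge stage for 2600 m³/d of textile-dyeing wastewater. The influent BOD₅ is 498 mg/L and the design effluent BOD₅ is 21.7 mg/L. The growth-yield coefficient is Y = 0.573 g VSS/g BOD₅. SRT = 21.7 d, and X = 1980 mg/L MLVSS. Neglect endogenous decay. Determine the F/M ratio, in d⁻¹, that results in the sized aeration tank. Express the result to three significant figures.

F/M ≈ 0.0841 d⁻¹

Biomass mass balance (decay neglected): V·X = Y·Q·(S₀ − S)·θ_c, so V = 0.573 × 2600 × (498 − 21.7) × 21.7 / 1980 = 7777 m³.
F/M = Q·S₀ / (V·X) = 2600 × 498 / (7777 × 1980) = 0.08409 g BOD₅·(g VSS·d)⁻¹.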